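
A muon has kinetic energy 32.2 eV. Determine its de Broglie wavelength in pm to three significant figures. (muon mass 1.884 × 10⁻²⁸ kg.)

λ = 15.0 pm

KE = 32.2 eV = 5.158 × 10⁻¹⁸ J.
p = √(2mKE) = √(2 × 1.884 × 10⁻²⁸ × 5.158 × 10⁻¹⁸) = 4.409 × 10⁻²³ kg·m/s.
λ = h/p = 6.626 × 10⁻³⁴ / 4.409 × 10⁻²³ = 1.50 × 10⁻¹¹ m = 15.0 pm.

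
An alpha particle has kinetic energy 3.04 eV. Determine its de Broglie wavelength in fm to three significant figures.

λ = 8240 fm

KE = 3.04 eV = 4.870 × 10⁻¹⁹ J.
p = √(2mKE) = √(2 × 6.645 × 10⁻²⁷ × 4.870 × 10⁻¹⁹) = 8.045 × 10⁻²³ kg·m/s.
λ = h/p = 6.626 × 10⁻³⁴ / 8.045 × 10⁻²³ = 8.24 × 10⁻¹² m = 8240 fm.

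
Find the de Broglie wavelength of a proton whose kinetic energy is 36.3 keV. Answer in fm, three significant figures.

λ = 150 fm

KE = 36.3 keV = 5.815 × 10⁻¹⁵ J.
p = √(2mKE) = √(2 × 1.673 × 10⁻²⁷ × 5.815 × 10⁻¹⁵) = 4.411 × 10⁻²¹ kg·m/s.
λ = h/p = 6.626 × 10⁻³⁴ / 4.411 × 10⁻²¹ = 1.50 × 10⁻¹³ m = 150 fm.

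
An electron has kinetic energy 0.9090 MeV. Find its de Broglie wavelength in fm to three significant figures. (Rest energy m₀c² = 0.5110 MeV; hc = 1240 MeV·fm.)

λ = 936 fm

Total energy E = KE + m₀c² = 0.9090 + 0.5110 = 1.4200 MeV.
(pc)² = E² − (m₀c²)² = (1.4200)² − (0.5110)² = 1.755 MeV², so pc = 1.325 MeV.
λ = hc/(pc) = 1240 MeV·fm / 1.325 MeV = 936 fm.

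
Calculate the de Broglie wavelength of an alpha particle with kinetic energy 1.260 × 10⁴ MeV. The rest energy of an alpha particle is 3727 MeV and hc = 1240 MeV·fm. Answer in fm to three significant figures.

Total energy E = KE + m₀c² = 1.260 × 10⁴ + 3727 = 16327 MeV.
(pc)² = E² − (m₀c²)² = (16327)² − (3727)² = 2.527 × 10⁸ MeV², so pc = 1.590 × 10⁴ MeV.
λ = hc/(pc) = 1240 MeV·fm / 1.590 × 10⁴ MeV = 0.0780 fm.

λ = 0.0780 fm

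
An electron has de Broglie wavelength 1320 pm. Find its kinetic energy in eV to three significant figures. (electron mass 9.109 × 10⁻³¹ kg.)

p = h/λ = 6.626 × 10⁻³⁴ / 1.320 × 10⁻⁹ = 5.020 × 10⁻²⁵ kg·m/s.
KE = p²/(2m) = (5.020 × 10⁻²⁵)² / (2 × 9.109 × 10⁻³¹) = 1.383 × 10⁻¹⁹ J = 0.863 eV.

KE = 0.863 eV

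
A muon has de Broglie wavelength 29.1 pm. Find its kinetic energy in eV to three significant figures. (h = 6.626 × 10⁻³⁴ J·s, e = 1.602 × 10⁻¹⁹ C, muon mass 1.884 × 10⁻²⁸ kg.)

p = h/λ = 6.626 × 10⁻³⁴ / 2.910 × 10⁻¹¹ = 2.277 × 10⁻²³ kg·m/s.
KE = p²/(2m) = (2.277 × 10⁻²³)² / (2 × 1.884 × 10⁻²⁸) = 1.376 × 10⁻¹⁸ J = 8.59 eV.

KE = 8.59 eV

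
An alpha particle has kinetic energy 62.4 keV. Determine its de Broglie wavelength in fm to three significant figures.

KE = 62.4 keV = 9.996 × 10⁻¹⁵ J.
p = √(2mKE) = √(2 × 6.645 × 10⁻²⁷ × 9.996 × 10⁻¹⁵) = 1.153 × 10⁻²⁰ kg·m/s.
λ = h/p = 6.626 × 10⁻³⁴ / 1.153 × 10⁻²⁰ = 5.75 × 10⁻¹⁴ m = 57.5 fm.

λ = 57.5 fm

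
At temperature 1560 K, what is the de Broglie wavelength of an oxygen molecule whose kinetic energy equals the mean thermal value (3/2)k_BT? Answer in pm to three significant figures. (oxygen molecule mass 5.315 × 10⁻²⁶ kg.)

λ = 11.3 pm

KE = (3/2)k_BT = 1.5 × 1.381 × 10⁻²³ × 1560 = 3.232 × 10⁻²⁰ J.
p = √(2mKE) = √(2 × 5.315 × 10⁻²⁶ × 3.232 × 10⁻²⁰) = 5.861 × 10⁻²³ kg·m/s.
λ = h/p = 1.13 × 10⁻¹¹ m = 11.3 pm.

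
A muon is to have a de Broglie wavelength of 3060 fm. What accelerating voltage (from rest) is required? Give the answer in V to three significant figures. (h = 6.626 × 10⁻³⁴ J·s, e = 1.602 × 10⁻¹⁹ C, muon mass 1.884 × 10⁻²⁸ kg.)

p = h/λ = 6.626 × 10⁻³⁴ / 3.060 × 10⁻¹² = 2.165 × 10⁻²² kg·m/s.
KE = p²/(2m) = 1.244 × 10⁻¹⁶ J.
V = KE/e = 1.244 × 10⁻¹⁶ / (1.602 × 10⁻¹⁹) = 777 V.

V = 777 V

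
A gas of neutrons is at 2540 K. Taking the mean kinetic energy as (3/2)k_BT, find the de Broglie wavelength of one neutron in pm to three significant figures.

KE = (3/2)k_BT = 1.5 × 1.381 × 10⁻²³ × 2540 = 5.262 × 10⁻²⁰ J.
p = √(2mKE) = √(2 × 1.675 × 10⁻²⁷ × 5.262 × 10⁻²⁰) = 1.328 × 10⁻²³ kg·m/s.
λ = h/p = 4.99 × 10⁻¹¹ m = 49.9 pm.

λ = 49.9 pm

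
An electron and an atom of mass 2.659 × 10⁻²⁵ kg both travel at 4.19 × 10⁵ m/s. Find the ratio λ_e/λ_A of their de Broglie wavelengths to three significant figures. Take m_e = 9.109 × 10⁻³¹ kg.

At fixed v, p = mv so λ = h/(mv) ∝ 1/m.
λ_e/λ_A = m_A/m_e = 2.659 × 10⁻²⁵/9.109 × 10⁻³¹ = 2.92 × 10⁵.

λ_e/λ_A = 2.92 × 10⁵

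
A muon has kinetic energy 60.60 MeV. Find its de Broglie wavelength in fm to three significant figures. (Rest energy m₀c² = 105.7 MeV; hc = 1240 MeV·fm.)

λ = 9.66 fm

Total energy E = KE + m₀c² = 60.60 + 105.7 = 166.30 MeV.
(pc)² = E² − (m₀c²)² = (166.30)² − (105.7)² = 1.648 × 10⁴ MeV², so pc = 128.4 MeV.
λ = hc/(pc) = 1240 MeV·fm / 128.4 MeV = 9.66 fm.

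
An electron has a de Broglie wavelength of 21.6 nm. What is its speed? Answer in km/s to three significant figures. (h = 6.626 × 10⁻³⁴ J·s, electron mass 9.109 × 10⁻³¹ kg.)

v = 33.7 km/s

p = h/λ = 6.626 × 10⁻³⁴ / 2.160 × 10⁻⁸ = 3.068 × 10⁻²⁶ kg·m/s.
v = p/m = 3.068 × 10⁻²⁶ / 9.109 × 10⁻³¹ = 3.37 × 10⁴ m/s = 33.7 km/s.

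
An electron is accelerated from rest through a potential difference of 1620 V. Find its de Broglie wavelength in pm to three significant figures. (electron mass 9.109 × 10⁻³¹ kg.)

λ = 30.5 pm

KE = eV = 1.602 × 10⁻¹⁹ × 1620 = 2.595 × 10⁻¹⁶ J.
p = √(2mKE) = √(2 × 9.109 × 10⁻³¹ × 2.595 × 10⁻¹⁶) = 2.174 × 10⁻²³ kg·m/s.
λ = h/p = 6.626 × 10⁻³⁴ / 2.174 × 10⁻²³ = 3.05 × 10⁻¹¹ m = 30.5 pm.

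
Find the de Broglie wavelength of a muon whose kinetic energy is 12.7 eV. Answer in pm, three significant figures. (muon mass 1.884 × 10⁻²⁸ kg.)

λ = 23.9 pm

KE = 12.7 eV = 2.035 × 10⁻¹⁸ J.
p = √(2mKE) = √(2 × 1.884 × 10⁻²⁸ × 2.035 × 10⁻¹⁸) = 2.769 × 10⁻²³ kg·m/s.
λ = h/p = 6.626 × 10⁻³⁴ / 2.769 × 10⁻²³ = 2.39 × 10⁻¹¹ m = 23.9 pm.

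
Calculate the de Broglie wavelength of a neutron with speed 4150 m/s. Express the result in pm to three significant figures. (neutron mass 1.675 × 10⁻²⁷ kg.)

λ = 95.3 pm

p = mv = 1.675 × 10⁻²⁷ × 4150 = 6.951 × 10⁻²⁴ kg·m/s.
λ = h/p = 6.626 × 10⁻³⁴ / 6.951 × 10⁻²⁴ = 9.53 × 10⁻¹¹ m = 95.3 pm.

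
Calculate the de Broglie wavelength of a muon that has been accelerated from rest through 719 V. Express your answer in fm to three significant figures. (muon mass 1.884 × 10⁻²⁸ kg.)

KE = eV = 1.602 × 10⁻¹⁹ × 719.0 = 1.152 × 10⁻¹⁶ J.
p = √(2mKE) = √(2 × 1.884 × 10⁻²⁸ × 1.152 × 10⁻¹⁶) = 2.083 × 10⁻²² kg·m/s.
λ = h/p = 6.626 × 10⁻³⁴ / 2.083 × 10⁻²² = 3.18 × 10⁻¹² m = 3180 fm.

λ = 3180 fm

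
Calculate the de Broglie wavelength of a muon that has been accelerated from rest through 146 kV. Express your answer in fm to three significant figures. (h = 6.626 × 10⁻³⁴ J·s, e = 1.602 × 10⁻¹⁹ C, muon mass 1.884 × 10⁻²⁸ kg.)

KE = eV = 1.602 × 10⁻¹⁹ × 1.460 × 10⁵ = 2.339 × 10⁻¹⁴ J.
p = √(2mKE) = √(2 × 1.884 × 10⁻²⁸ × 2.339 × 10⁻¹⁴) = 2.969 × 10⁻²¹ kg·m/s.
λ = h/p = 6.626 × 10⁻³⁴ / 2.969 × 10⁻²¹ = 2.23 × 10⁻¹³ m = 223 fm.

λ = 223 fm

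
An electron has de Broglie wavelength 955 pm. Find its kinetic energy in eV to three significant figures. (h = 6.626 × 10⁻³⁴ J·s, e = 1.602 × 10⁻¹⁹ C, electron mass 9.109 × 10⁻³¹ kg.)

p = h/λ = 6.626 × 10⁻³⁴ / 9.550 × 10⁻¹⁰ = 6.938 × 10⁻²⁵ kg·m/s.
KE = p²/(2m) = (6.938 × 10⁻²⁵)² / (2 × 9.109 × 10⁻³¹) = 2.642 × 10⁻¹⁹ J = 1.65 eV.

KE = 1.65 eV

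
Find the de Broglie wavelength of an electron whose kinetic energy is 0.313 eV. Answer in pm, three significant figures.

KE = 0.313 eV = 5.014 × 10⁻²⁰ J.
p = √(2mKE) = √(2 × 9.109 × 10⁻³¹ × 5.014 × 10⁻²⁰) = 3.022 × 10⁻²⁵ kg·m/s.
λ = h/p = 6.626 × 10⁻³⁴ / 3.022 × 10⁻²⁵ = 2.19 × 10⁻⁹ m = 2190 pm.

λ = 2190 pm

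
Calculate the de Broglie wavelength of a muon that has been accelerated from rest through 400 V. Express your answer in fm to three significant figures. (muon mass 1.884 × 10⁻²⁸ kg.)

λ = 4260 fm

KE = eV = 1.602 × 10⁻¹⁹ × 400.0 = 6.408 × 10⁻¹⁷ J.
p = √(2mKE) = √(2 × 1.884 × 10⁻²⁸ × 6.408 × 10⁻¹⁷) = 1.554 × 10⁻²² kg·m/s.
λ = h/p = 6.626 × 10⁻³⁴ / 1.554 × 10⁻²² = 4.26 × 10⁻¹² m = 4260 fm.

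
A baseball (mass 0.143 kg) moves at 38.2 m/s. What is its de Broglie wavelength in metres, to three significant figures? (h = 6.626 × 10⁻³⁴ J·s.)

λ = 1.21 × 10⁻³⁴ m

p = mv = 0.143 × 38.2 = 5.463 kg·m/s.
λ = h/p = 6.626 × 10⁻³⁴ / 5.463 = 1.21 × 10⁻³⁴ m.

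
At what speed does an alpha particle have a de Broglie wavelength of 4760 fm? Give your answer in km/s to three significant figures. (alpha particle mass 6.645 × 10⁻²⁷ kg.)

p = h/λ = 6.626 × 10⁻³⁴ / 4.760 × 10⁻¹² = 1.392 × 10⁻²² kg·m/s.
v = p/m = 1.392 × 10⁻²² / 6.645 × 10⁻²⁷ = 2.09 × 10⁴ m/s = 20.9 km/s.

v = 20.9 km/s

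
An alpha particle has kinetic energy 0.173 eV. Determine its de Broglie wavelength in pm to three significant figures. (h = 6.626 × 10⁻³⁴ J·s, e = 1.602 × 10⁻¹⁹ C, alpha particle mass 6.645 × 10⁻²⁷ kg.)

KE = 0.173 eV = 2.771 × 10⁻²⁰ J.
p = √(2mKE) = √(2 × 6.645 × 10⁻²⁷ × 2.771 × 10⁻²⁰) = 1.919 × 10⁻²³ kg·m/s.
λ = h/p = 6.626 × 10⁻³⁴ / 1.919 × 10⁻²³ = 3.45 × 10⁻¹¹ m = 34.5 pm.

λ = 34.5 pm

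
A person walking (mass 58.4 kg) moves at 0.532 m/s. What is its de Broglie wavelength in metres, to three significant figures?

p = mv = 58.4 × 0.532 = 3.107 × 10¹ kg·m/s.
λ = h/p = 6.626 × 10⁻³⁴ / 3.107 × 10¹ = 2.13 × 10⁻³⁵ m.

λ = 2.13 × 10⁻³⁵ m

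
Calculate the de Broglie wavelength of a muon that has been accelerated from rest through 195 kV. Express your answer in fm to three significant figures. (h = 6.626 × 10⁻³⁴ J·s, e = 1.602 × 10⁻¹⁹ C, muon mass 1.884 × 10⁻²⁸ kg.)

λ = 193 fm

KE = eV = 1.602 × 10⁻¹⁹ × 1.950 × 10⁵ = 3.124 × 10⁻¹⁴ J.
p = √(2mKE) = √(2 × 1.884 × 10⁻²⁸ × 3.124 × 10⁻¹⁴) = 3.431 × 10⁻²¹ kg·m/s.
λ = h/p = 6.626 × 10⁻³⁴ / 3.431 × 10⁻²¹ = 1.93 × 10⁻¹³ m = 193 fm.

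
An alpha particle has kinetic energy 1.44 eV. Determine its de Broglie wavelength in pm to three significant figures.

λ = 12.0 pm

KE = 1.44 eV = 2.307 × 10⁻¹⁹ J.
p = √(2mKE) = √(2 × 6.645 × 10⁻²⁷ × 2.307 × 10⁻¹⁹) = 5.537 × 10⁻²³ kg·m/s.
λ = h/p = 6.626 × 10⁻³⁴ / 5.537 × 10⁻²³ = 1.20 × 10⁻¹¹ m = 12.0 pm.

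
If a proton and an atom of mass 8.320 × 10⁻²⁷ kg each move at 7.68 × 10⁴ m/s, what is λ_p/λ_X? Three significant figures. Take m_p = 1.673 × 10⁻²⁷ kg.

At fixed v, p = mv so λ = h/(mv) ∝ 1/m.
λ_p/λ_X = m_X/m_p = 8.320 × 10⁻²⁷/1.673 × 10⁻²⁷ = 4.97.

λ_p/λ_X = 4.97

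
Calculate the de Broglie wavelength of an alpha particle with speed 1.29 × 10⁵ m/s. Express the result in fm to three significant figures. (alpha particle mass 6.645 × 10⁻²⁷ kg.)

λ = 773 fm

p = mv = 6.645 × 10⁻²⁷ × 1.29 × 10⁵ = 8.572 × 10⁻²² kg·m/s.
λ = h/p = 6.626 × 10⁻³⁴ / 8.572 × 10⁻²² = 7.73 × 10⁻¹³ m = 773 fm.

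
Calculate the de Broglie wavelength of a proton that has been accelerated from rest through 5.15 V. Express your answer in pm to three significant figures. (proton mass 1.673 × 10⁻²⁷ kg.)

λ = 12.6 pm

KE = eV = 1.602 × 10⁻¹⁹ × 5.150 = 8.250 × 10⁻¹⁹ J.
p = √(2mKE) = √(2 × 1.673 × 10⁻²⁷ × 8.250 × 10⁻¹⁹) = 5.254 × 10⁻²³ kg·m/s.
λ = h/p = 6.626 × 10⁻³⁴ / 5.254 × 10⁻²³ = 1.26 × 10⁻¹¹ m = 12.6 pm.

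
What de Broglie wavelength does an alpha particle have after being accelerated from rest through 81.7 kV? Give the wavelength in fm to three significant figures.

λ = 35.5 fm

KE = 2eV = 2 × 1.602 × 10⁻¹⁹ × 8.170 × 10⁴ = 2.618 × 10⁻¹⁴ J.
p = √(2mKE) = √(2 × 6.645 × 10⁻²⁷ × 2.618 × 10⁻¹⁴) = 1.865 × 10⁻²⁰ kg·m/s.
λ = h/p = 6.626 × 10⁻³⁴ / 1.865 × 10⁻²⁰ = 3.55 × 10⁻¹⁴ m = 35.5 fm.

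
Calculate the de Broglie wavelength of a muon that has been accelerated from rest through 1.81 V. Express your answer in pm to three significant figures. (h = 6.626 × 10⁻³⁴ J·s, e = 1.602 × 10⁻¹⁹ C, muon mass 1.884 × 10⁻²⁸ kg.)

KE = eV = 1.602 × 10⁻¹⁹ × 1.810 = 2.900 × 10⁻¹⁹ J.
p = √(2mKE) = √(2 × 1.884 × 10⁻²⁸ × 2.900 × 10⁻¹⁹) = 1.045 × 10⁻²³ kg·m/s.
λ = h/p = 6.626 × 10⁻³⁴ / 1.045 × 10⁻²³ = 6.34 × 10⁻¹¹ m = 63.4 pm.

λ = 63.4 pm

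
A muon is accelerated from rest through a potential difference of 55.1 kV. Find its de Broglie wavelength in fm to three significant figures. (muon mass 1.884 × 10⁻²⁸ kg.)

KE = eV = 1.602 × 10⁻¹⁹ × 5.510 × 10⁴ = 8.827 × 10⁻¹⁵ J.
p = √(2mKE) = √(2 × 1.884 × 10⁻²⁸ × 8.827 × 10⁻¹⁵) = 1.824 × 10⁻²¹ kg·m/s.
λ = h/p = 6.626 × 10⁻³⁴ / 1.824 × 10⁻²¹ = 3.63 × 10⁻¹³ m = 363 fm.

λ = 363 fm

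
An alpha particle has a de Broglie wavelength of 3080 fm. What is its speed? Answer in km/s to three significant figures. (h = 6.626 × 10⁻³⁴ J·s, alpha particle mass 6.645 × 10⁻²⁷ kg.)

v = 32.4 km/s

p = h/λ = 6.626 × 10⁻³⁴ / 3.080 × 10⁻¹² = 2.151 × 10⁻²² kg·m/s.
v = p/m = 2.151 × 10⁻²² / 6.645 × 10⁻²⁷ = 3.24 × 10⁴ m/s = 32.4 km/s.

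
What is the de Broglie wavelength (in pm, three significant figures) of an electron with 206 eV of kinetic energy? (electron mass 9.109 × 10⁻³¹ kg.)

KE = 206 eV = 3.300 × 10⁻¹⁷ J.
p = √(2mKE) = √(2 × 9.109 × 10⁻³¹ × 3.300 × 10⁻¹⁷) = 7.754 × 10⁻²⁴ kg·m/s.
λ = h/p = 6.626 × 10⁻³⁴ / 7.754 × 10⁻²⁴ = 8.55 × 10⁻¹¹ m = 85.5 pm.

λ = 85.5 pm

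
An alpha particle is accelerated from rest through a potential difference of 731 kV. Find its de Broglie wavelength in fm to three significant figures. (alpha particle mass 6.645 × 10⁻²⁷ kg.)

λ = 11.9 fm

KE = 2eV = 2 × 1.602 × 10⁻¹⁹ × 7.310 × 10⁵ = 2.342 × 10⁻¹³ J.
p = √(2mKE) = √(2 × 6.645 × 10⁻²⁷ × 2.342 × 10⁻¹³) = 5.579 × 10⁻²⁰ kg·m/s.
λ = h/p = 6.626 × 10⁻³⁴ / 5.579 × 10⁻²⁰ = 1.19 × 10⁻¹⁴ m = 11.9 fm.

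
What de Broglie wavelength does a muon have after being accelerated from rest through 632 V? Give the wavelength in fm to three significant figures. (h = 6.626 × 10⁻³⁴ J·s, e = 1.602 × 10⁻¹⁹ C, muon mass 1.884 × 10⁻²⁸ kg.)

λ = 3390 fm

KE = eV = 1.602 × 10⁻¹⁹ × 632.0 = 1.012 × 10⁻¹⁶ J.
p = √(2mKE) = √(2 × 1.884 × 10⁻²⁸ × 1.012 × 10⁻¹⁶) = 1.953 × 10⁻²² kg·m/s.
λ = h/p = 6.626 × 10⁻³⁴ / 1.953 × 10⁻²² = 3.39 × 10⁻¹² m = 3390 fm.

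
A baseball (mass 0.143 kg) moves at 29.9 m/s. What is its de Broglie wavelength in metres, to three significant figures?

p = mv = 0.143 × 29.9 = 4.276 kg·m/s.
λ = h/p = 6.626 × 10⁻³⁴ / 4.276 = 1.55 × 10⁻³⁴ m.

λ = 1.55 × 10⁻³⁴ m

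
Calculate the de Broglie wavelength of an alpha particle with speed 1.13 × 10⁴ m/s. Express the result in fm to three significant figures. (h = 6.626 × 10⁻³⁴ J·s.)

p = mv = 6.645 × 10⁻²⁷ × 1.13 × 10⁴ = 7.509 × 10⁻²³ kg·m/s.
λ = h/p = 6.626 × 10⁻³⁴ / 7.509 × 10⁻²³ = 8.82 × 10⁻¹² m = 8820 fm.

λ = 8820 fm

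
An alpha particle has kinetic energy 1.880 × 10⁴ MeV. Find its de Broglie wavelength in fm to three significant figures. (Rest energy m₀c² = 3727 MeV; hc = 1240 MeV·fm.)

Total energy E = KE + m₀c² = 1.880 × 10⁴ + 3727 = 22527 MeV.
(pc)² = E² − (m₀c²)² = (22527)² − (3727)² = 4.936 × 10⁸ MeV², so pc = 2.222 × 10⁴ MeV.
λ = hc/(pc) = 1240 MeV·fm / 2.222 × 10⁴ MeV = 0.0558 fm.

λ = 0.0558 fm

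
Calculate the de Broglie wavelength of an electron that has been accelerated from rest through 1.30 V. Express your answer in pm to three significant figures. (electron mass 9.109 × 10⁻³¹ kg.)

KE = eV = 1.602 × 10⁻¹⁹ × 1.300 = 2.083 × 10⁻¹⁹ J.
p = √(2mKE) = √(2 × 9.109 × 10⁻³¹ × 2.083 × 10⁻¹⁹) = 6.160 × 10⁻²⁵ kg·m/s.
λ = h/p = 6.626 × 10⁻³⁴ / 6.160 × 10⁻²⁵ = 1.08 × 10⁻⁹ m = 1080 pm.

λ = 1080 pm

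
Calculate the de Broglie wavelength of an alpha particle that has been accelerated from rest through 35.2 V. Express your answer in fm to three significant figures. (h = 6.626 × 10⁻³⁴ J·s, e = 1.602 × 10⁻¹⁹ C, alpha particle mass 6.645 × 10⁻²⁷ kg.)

KE = 2eV = 2 × 1.602 × 10⁻¹⁹ × 35.20 = 1.128 × 10⁻¹⁷ J.
p = √(2mKE) = √(2 × 6.645 × 10⁻²⁷ × 1.128 × 10⁻¹⁷) = 3.872 × 10⁻²² kg·m/s.
λ = h/p = 6.626 × 10⁻³⁴ / 3.872 × 10⁻²² = 1.71 × 10⁻¹² m = 1710 fm.

λ = 1710 fm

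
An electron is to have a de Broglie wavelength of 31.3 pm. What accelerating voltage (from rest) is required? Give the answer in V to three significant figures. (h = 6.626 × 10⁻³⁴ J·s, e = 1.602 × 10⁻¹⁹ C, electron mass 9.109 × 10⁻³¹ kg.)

V = 1540 V

p = h/λ = 6.626 × 10⁻³⁴ / 3.130 × 10⁻¹¹ = 2.117 × 10⁻²³ kg·m/s.
KE = p²/(2m) = 2.460 × 10⁻¹⁶ J.
V = KE/e = 2.460 × 10⁻¹⁶ / (1.602 × 10⁻¹⁹) = 1540 V.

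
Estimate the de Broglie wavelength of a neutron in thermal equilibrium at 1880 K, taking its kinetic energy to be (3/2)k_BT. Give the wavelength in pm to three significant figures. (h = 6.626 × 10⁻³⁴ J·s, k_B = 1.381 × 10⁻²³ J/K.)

KE = (3/2)k_BT = 1.5 × 1.381 × 10⁻²³ × 1880 = 3.894 × 10⁻²⁰ J.
p = √(2mKE) = √(2 × 1.675 × 10⁻²⁷ × 3.894 × 10⁻²⁰) = 1.142 × 10⁻²³ kg·m/s.
λ = h/p = 5.80 × 10⁻¹¹ m = 58.0 pm.

λ = 58.0 pm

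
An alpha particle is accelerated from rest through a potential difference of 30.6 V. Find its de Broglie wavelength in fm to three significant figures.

λ = 1840 fm

KE = 2eV = 2 × 1.602 × 10⁻¹⁹ × 30.60 = 9.804 × 10⁻¹⁸ J.
p = √(2mKE) = √(2 × 6.645 × 10⁻²⁷ × 9.804 × 10⁻¹⁸) = 3.610 × 10⁻²² kg·m/s.
λ = h/p = 6.626 × 10⁻³⁴ / 3.610 × 10⁻²² = 1.84 × 10⁻¹² m = 1840 fm.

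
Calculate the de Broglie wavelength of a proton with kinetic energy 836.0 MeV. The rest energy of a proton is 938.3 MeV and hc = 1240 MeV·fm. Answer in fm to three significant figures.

Total energy E = KE + m₀c² = 836.0 + 938.3 = 1774.3 MeV.
(pc)² = E² − (m₀c²)² = (1774.3)² − (938.3)² = 2.268 × 10⁶ MeV², so pc = 1506 MeV.
λ = hc/(pc) = 1240 MeV·fm / 1506 MeV = 0.823 fm.

λ = 0.823 fm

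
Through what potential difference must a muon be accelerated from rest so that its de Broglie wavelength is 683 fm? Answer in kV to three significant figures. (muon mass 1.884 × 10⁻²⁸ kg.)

p = h/λ = 6.626 × 10⁻³⁴ / 6.830 × 10⁻¹³ = 9.701 × 10⁻²² kg·m/s.
KE = p²/(2m) = 2.498 × 10⁻¹⁵ J.
V = KE/e = 2.498 × 10⁻¹⁵ / (1.602 × 10⁻¹⁹) = 15.6 kV.

V = 15.6 kV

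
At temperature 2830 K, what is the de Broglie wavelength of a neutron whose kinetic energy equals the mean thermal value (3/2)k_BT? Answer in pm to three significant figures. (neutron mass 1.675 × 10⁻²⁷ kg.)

λ = 47.3 pm

KE = (3/2)k_BT = 1.5 × 1.381 × 10⁻²³ × 2830 = 5.862 × 10⁻²⁰ J.
p = √(2mKE) = √(2 × 1.675 × 10⁻²⁷ × 5.862 × 10⁻²⁰) = 1.401 × 10⁻²³ kg·m/s.
λ = h/p = 4.73 × 10⁻¹¹ m = 47.3 pm.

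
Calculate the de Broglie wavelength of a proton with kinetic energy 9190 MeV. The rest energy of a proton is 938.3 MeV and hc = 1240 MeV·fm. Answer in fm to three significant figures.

Total energy E = KE + m₀c² = 9190 + 938.3 = 10128.3 MeV.
(pc)² = E² − (m₀c²)² = (10128.3)² − (938.3)² = 1.017 × 10⁸ MeV², so pc = 1.008 × 10⁴ MeV.
λ = hc/(pc) = 1240 MeV·fm / 1.008 × 10⁴ MeV = 0.123 fm.

λ = 0.123 fm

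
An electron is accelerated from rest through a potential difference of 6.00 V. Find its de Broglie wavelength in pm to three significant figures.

KE = eV = 1.602 × 10⁻¹⁹ × 6.000 = 9.612 × 10⁻¹⁹ J.
p = √(2mKE) = √(2 × 9.109 × 10⁻³¹ × 9.612 × 10⁻¹⁹) = 1.323 × 10⁻²⁴ kg·m/s.
λ = h/p = 6.626 × 10⁻³⁴ / 1.323 × 10⁻²⁴ = 5.01 × 10⁻¹⁰ m = 501 pm.

λ = 501 pm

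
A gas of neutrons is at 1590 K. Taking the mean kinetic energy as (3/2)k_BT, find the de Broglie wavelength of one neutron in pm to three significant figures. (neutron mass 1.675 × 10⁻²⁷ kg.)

λ = 63.1 pm

KE = (3/2)k_BT = 1.5 × 1.381 × 10⁻²³ × 1590 = 3.294 × 10⁻²⁰ J.
p = √(2mKE) = √(2 × 1.675 × 10⁻²⁷ × 3.294 × 10⁻²⁰) = 1.050 × 10⁻²³ kg·m/s.
λ = h/p = 6.31 × 10⁻¹¹ m = 63.1 pm.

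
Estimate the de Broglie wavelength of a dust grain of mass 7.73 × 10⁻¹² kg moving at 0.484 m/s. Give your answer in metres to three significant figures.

p = mv = 7.73 × 10⁻¹² × 0.484 = 3.741 × 10⁻¹² kg·m/s.
λ = h/p = 6.626 × 10⁻³⁴ / 3.741 × 10⁻¹² = 1.77 × 10⁻²² m.

λ = 1.77 × 10⁻²² m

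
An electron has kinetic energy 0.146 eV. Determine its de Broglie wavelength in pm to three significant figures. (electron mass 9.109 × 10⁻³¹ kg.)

KE = 0.146 eV = 2.339 × 10⁻²⁰ J.
p = √(2mKE) = √(2 × 9.109 × 10⁻³¹ × 2.339 × 10⁻²⁰) = 2.064 × 10⁻²⁵ kg·m/s.
λ = h/p = 6.626 × 10⁻³⁴ / 2.064 × 10⁻²⁵ = 3.21 × 10⁻⁹ m = 3210 pm.

λ = 3210 pm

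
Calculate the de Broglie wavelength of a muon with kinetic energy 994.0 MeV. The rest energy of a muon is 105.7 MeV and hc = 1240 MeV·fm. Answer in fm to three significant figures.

Total energy E = KE + m₀c² = 994.0 + 105.7 = 1099.7 MeV.
(pc)² = E² − (m₀c²)² = (1099.7)² − (105.7)² = 1.198 × 10⁶ MeV², so pc = 1095 MeV.
λ = hc/(pc) = 1240 MeV·fm / 1095 MeV = 1.13 fm.

λ = 1.13 fm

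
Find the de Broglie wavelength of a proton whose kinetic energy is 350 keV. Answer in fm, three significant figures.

λ = 48.4 fm

KE = 350 keV = 5.607 × 10⁻¹⁴ J.
p = √(2mKE) = √(2 × 1.673 × 10⁻²⁷ × 5.607 × 10⁻¹⁴) = 1.370 × 10⁻²⁰ kg·m/s.
λ = h/p = 6.626 × 10⁻³⁴ / 1.370 × 10⁻²⁰ = 4.84 × 10⁻¹⁴ m = 48.4 fm.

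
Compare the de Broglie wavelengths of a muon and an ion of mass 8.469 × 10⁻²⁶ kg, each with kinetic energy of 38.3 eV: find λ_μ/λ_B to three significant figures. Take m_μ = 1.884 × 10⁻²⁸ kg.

At fixed KE, p = √(2mKE) so λ = h/p ∝ 1/√m.
λ_μ/λ_B = √(m_B/m_μ) = √(8.469 × 10⁻²⁶/1.884 × 10⁻²⁸) = √(449.5) = 21.2.

λ_μ/λ_B = 21.2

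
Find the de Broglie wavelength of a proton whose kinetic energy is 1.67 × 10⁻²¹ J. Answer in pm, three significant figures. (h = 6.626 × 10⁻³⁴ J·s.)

λ = 280 pm

p = √(2mKE) = √(2 × 1.673 × 10⁻²⁷ × 1.670 × 10⁻²¹) = 2.364 × 10⁻²⁴ kg·m/s.
λ = h/p = 6.626 × 10⁻³⁴ / 2.364 × 10⁻²⁴ = 2.80 × 10⁻¹⁰ m = 280 pm.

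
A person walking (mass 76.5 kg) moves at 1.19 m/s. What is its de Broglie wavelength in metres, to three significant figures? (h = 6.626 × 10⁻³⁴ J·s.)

λ = 7.28 × 10⁻³⁶ m

p = mv = 76.5 × 1.19 = 9.104 × 10¹ kg·m/s.
λ = h/p = 6.626 × 10⁻³⁴ / 9.104 × 10¹ = 7.28 × 10⁻³⁶ m.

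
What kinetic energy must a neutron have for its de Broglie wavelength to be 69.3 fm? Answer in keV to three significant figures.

KE = 170 keV

p = h/λ = 6.626 × 10⁻³⁴ / 6.930 × 10⁻¹⁴ = 9.561 × 10⁻²¹ kg·m/s.
KE = p²/(2m) = (9.561 × 10⁻²¹)² / (2 × 1.675 × 10⁻²⁷) = 2.729 × 10⁻¹⁴ J = 170 keV.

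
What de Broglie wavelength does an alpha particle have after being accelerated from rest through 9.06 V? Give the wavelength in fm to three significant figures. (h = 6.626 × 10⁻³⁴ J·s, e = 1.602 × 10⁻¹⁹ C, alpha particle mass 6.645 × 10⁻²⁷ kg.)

λ = 3370 fm

KE = 2eV = 2 × 1.602 × 10⁻¹⁹ × 9.060 = 2.903 × 10⁻¹⁸ J.
p = √(2mKE) = √(2 × 6.645 × 10⁻²⁷ × 2.903 × 10⁻¹⁸) = 1.964 × 10⁻²² kg·m/s.
λ = h/p = 6.626 × 10⁻³⁴ / 1.964 × 10⁻²² = 3.37 × 10⁻¹² m = 3370 fm.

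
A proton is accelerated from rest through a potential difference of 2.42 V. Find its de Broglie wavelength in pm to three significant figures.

KE = eV = 1.602 × 10⁻¹⁹ × 2.420 = 3.877 × 10⁻¹⁹ J.
p = √(2mKE) = √(2 × 1.673 × 10⁻²⁷ × 3.877 × 10⁻¹⁹) = 3.602 × 10⁻²³ kg·m/s.
λ = h/p = 6.626 × 10⁻³⁴ / 3.602 × 10⁻²³ = 1.84 × 10⁻¹¹ m = 18.4 pm.

λ = 18.4 pm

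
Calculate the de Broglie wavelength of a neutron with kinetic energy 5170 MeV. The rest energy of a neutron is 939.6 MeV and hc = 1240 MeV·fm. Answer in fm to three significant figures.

λ = 0.205 fm

Total energy E = KE + m₀c² = 5170 + 939.6 = 6109.6 MeV.
(pc)² = E² − (m₀c²)² = (6109.6)² − (939.6)² = 3.644 × 10⁷ MeV², so pc = 6037 MeV.
λ = hc/(pc) = 1240 MeV·fm / 6037 MeV = 0.205 fm.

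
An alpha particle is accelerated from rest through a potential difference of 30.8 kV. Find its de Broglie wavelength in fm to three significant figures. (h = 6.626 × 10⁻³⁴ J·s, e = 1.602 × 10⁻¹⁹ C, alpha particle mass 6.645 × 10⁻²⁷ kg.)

λ = 57.9 fm

KE = 2eV = 2 × 1.602 × 10⁻¹⁹ × 3.080 × 10⁴ = 9.868 × 10⁻¹⁵ J.
p = √(2mKE) = √(2 × 6.645 × 10⁻²⁷ × 9.868 × 10⁻¹⁵) = 1.145 × 10⁻²⁰ kg·m/s.
λ = h/p = 6.626 × 10⁻³⁴ / 1.145 × 10⁻²⁰ = 5.79 × 10⁻¹⁴ m = 57.9 fm.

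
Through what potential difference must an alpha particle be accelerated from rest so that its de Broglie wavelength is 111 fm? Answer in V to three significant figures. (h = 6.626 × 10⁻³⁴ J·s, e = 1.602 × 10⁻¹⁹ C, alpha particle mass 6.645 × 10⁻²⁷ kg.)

V = 8370 V

p = h/λ = 6.626 × 10⁻³⁴ / 1.110 × 10⁻¹³ = 5.969 × 10⁻²¹ kg·m/s.
KE = p²/(2m) = 2.681 × 10⁻¹⁵ J.
V = KE/2e = 2.681 × 10⁻¹⁵ / (2 × 1.602 × 10⁻¹⁹) = 8370 V.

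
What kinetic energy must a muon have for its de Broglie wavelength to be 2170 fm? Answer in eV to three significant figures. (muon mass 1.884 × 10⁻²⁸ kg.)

p = h/λ = 6.626 × 10⁻³⁴ / 2.170 × 10⁻¹² = 3.053 × 10⁻²² kg·m/s.
KE = p²/(2m) = (3.053 × 10⁻²²)² / (2 × 1.884 × 10⁻²⁸) = 2.474 × 10⁻¹⁶ J = 1540 eV.

KE = 1540 eV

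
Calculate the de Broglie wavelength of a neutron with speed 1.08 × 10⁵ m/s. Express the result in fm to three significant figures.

λ = 3660 fm

p = mv = 1.675 × 10⁻²⁷ × 1.08 × 10⁵ = 1.809 × 10⁻²² kg·m/s.
λ = h/p = 6.626 × 10⁻³⁴ / 1.809 × 10⁻²² = 3.66 × 10⁻¹² m = 3660 fm.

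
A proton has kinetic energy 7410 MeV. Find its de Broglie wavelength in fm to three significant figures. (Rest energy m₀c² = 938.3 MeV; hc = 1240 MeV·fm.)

λ = 0.149 fm

Total energy E = KE + m₀c² = 7410 + 938.3 = 8348.3 MeV.
(pc)² = E² − (m₀c²)² = (8348.3)² − (938.3)² = 6.881 × 10⁷ MeV², so pc = 8295 MeV.
λ = hc/(pc) = 1240 MeV·fm / 8295 MeV = 0.149 fm.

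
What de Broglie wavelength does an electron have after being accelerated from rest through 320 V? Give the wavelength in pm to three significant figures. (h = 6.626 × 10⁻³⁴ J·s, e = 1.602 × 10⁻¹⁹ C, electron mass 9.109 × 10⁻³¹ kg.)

KE = eV = 1.602 × 10⁻¹⁹ × 320.0 = 5.126 × 10⁻¹⁷ J.
p = √(2mKE) = √(2 × 9.109 × 10⁻³¹ × 5.126 × 10⁻¹⁷) = 9.664 × 10⁻²⁴ kg·m/s.
λ = h/p = 6.626 × 10⁻³⁴ / 9.664 × 10⁻²⁴ = 6.86 × 10⁻¹¹ m = 68.6 pm.

λ = 68.6 pm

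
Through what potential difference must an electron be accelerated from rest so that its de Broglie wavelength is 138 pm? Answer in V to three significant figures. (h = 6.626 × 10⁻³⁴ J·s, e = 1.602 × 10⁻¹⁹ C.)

V = 79.0 V

p = h/λ = 6.626 × 10⁻³⁴ / 1.380 × 10⁻¹⁰ = 4.801 × 10⁻²⁴ kg·m/s.
KE = p²/(2m) = 1.265 × 10⁻¹⁷ J.
V = KE/e = 1.265 × 10⁻¹⁷ / (1.602 × 10⁻¹⁹) = 79.0 V.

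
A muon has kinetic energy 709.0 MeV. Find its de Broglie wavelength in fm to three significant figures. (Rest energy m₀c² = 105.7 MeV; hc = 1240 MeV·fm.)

Total energy E = KE + m₀c² = 709.0 + 105.7 = 814.7 MeV.
(pc)² = E² − (m₀c²)² = (814.7)² − (105.7)² = 6.526 × 10⁵ MeV², so pc = 807.8 MeV.
λ = hc/(pc) = 1240 MeV·fm / 807.8 MeV = 1.54 fm.

λ = 1.54 fm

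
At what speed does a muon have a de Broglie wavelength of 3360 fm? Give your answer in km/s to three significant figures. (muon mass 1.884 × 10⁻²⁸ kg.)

v = 1050 km/s

p = h/λ = 6.626 × 10⁻³⁴ / 3.360 × 10⁻¹² = 1.972 × 10⁻²² kg·m/s.
v = p/m = 1.972 × 10⁻²² / 1.884 × 10⁻²⁸ = 1.05 × 10⁶ m/s = 1050 km/s.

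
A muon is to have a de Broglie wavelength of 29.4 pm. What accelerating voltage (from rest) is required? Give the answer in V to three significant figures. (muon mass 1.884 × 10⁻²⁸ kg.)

p = h/λ = 6.626 × 10⁻³⁴ / 2.940 × 10⁻¹¹ = 2.254 × 10⁻²³ kg·m/s.
KE = p²/(2m) = 1.348 × 10⁻¹⁸ J.
V = KE/e = 1.348 × 10⁻¹⁸ / (1.602 × 10⁻¹⁹) = 8.41 V.

V = 8.41 V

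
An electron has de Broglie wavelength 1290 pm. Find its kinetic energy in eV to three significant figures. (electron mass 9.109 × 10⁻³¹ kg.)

KE = 0.904 eV

p = h/λ = 6.626 × 10⁻³⁴ / 1.290 × 10⁻⁹ = 5.136 × 10⁻²⁵ kg·m/s.
KE = p²/(2m) = (5.136 × 10⁻²⁵)² / (2 × 9.109 × 10⁻³¹) = 1.448 × 10⁻¹⁹ J = 0.904 eV.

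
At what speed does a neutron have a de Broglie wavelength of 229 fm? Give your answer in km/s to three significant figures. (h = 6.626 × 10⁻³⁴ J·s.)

p = h/λ = 6.626 × 10⁻³⁴ / 2.290 × 10⁻¹³ = 2.893 × 10⁻²¹ kg·m/s.
v = p/m = 2.893 × 10⁻²¹ / 1.675 × 10⁻²⁷ = 1.73 × 10⁶ m/s = 1730 km/s.

v = 1730 km/s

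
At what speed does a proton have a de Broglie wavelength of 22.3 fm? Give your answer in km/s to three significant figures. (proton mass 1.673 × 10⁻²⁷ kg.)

p = h/λ = 6.626 × 10⁻³⁴ / 2.230 × 10⁻¹⁴ = 2.971 × 10⁻²⁰ kg·m/s.
v = p/m = 2.971 × 10⁻²⁰ / 1.673 × 10⁻²⁷ = 1.78 × 10⁷ m/s = 1.78 × 10⁴ km/s.

v = 1.78 × 10⁴ km/s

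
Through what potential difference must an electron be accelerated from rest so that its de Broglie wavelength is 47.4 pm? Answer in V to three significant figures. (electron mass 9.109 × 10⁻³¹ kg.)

p = h/λ = 6.626 × 10⁻³⁴ / 4.740 × 10⁻¹¹ = 1.398 × 10⁻²³ kg·m/s.
KE = p²/(2m) = 1.073 × 10⁻¹⁶ J.
V = KE/e = 1.073 × 10⁻¹⁶ / (1.602 × 10⁻¹⁹) = 670 V.

V = 670 V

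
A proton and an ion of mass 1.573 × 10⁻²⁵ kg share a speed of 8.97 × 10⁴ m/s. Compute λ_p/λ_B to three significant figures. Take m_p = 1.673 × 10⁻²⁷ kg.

At fixed v, p = mv so λ = h/(mv) ∝ 1/m.
λ_p/λ_B = m_B/m_p = 1.573 × 10⁻²⁵/1.673 × 10⁻²⁷ = 94.0.

λ_p/λ_B = 94.0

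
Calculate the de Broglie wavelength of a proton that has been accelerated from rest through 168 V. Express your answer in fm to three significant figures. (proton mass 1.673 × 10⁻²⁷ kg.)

λ = 2210 fm

KE = eV = 1.602 × 10⁻¹⁹ × 168.0 = 2.691 × 10⁻¹⁷ J.
p = √(2mKE) = √(2 × 1.673 × 10⁻²⁷ × 2.691 × 10⁻¹⁷) = 3.001 × 10⁻²² kg·m/s.
λ = h/p = 6.626 × 10⁻³⁴ / 3.001 × 10⁻²² = 2.21 × 10⁻¹² m = 2210 fm.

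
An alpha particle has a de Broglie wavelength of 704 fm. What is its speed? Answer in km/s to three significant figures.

p = h/λ = 6.626 × 10⁻³⁴ / 7.040 × 10⁻¹³ = 9.412 × 10⁻²² kg·m/s.
v = p/m = 9.412 × 10⁻²² / 6.645 × 10⁻²⁷ = 1.42 × 10⁵ m/s = 142 km/s.

v = 142 km/s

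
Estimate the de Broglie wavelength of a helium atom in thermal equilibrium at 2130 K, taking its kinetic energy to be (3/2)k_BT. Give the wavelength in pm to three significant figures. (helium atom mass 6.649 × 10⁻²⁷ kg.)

KE = (3/2)k_BT = 1.5 × 1.381 × 10⁻²³ × 2130 = 4.412 × 10⁻²⁰ J.
p = √(2mKE) = √(2 × 6.649 × 10⁻²⁷ × 4.412 × 10⁻²⁰) = 2.422 × 10⁻²³ kg·m/s.
λ = h/p = 2.74 × 10⁻¹¹ m = 27.4 pm.

λ = 27.4 pm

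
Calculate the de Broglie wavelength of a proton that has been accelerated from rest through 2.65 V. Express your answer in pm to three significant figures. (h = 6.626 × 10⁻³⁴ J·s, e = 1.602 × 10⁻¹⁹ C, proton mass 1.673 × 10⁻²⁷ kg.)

KE = eV = 1.602 × 10⁻¹⁹ × 2.650 = 4.245 × 10⁻¹⁹ J.
p = √(2mKE) = √(2 × 1.673 × 10⁻²⁷ × 4.245 × 10⁻¹⁹) = 3.769 × 10⁻²³ kg·m/s.
λ = h/p = 6.626 × 10⁻³⁴ / 3.769 × 10⁻²³ = 1.76 × 10⁻¹¹ m = 17.6 pm.

λ = 17.6 pm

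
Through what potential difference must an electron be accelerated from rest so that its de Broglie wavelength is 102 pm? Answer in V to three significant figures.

p = h/λ = 6.626 × 10⁻³⁴ / 1.020 × 10⁻¹⁰ = 6.496 × 10⁻²⁴ kg·m/s.
KE = p²/(2m) = 2.316 × 10⁻¹⁷ J.
V = KE/e = 2.316 × 10⁻¹⁷ / (1.602 × 10⁻¹⁹) = 145 V.

V = 145 V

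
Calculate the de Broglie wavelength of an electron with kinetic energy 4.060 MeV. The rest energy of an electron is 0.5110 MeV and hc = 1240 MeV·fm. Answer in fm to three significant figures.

Total energy E = KE + m₀c² = 4.060 + 0.5110 = 4.5710 MeV.
(pc)² = E² − (m₀c²)² = (4.5710)² − (0.5110)² = 20.63 MeV², so pc = 4.542 MeV.
λ = hc/(pc) = 1240 MeV·fm / 4.542 MeV = 273 fm.

λ = 273 fm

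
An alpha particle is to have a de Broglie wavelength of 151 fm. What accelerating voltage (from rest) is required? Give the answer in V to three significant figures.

p = h/λ = 6.626 × 10⁻³⁴ / 1.510 × 10⁻¹³ = 4.388 × 10⁻²¹ kg·m/s.
KE = p²/(2m) = 1.449 × 10⁻¹⁵ J.
V = KE/2e = 1.449 × 10⁻¹⁵ / (2 × 1.602 × 10⁻¹⁹) = 4520 V.

V = 4520 V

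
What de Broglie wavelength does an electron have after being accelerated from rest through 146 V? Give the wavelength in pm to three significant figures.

KE = eV = 1.602 × 10⁻¹⁹ × 146.0 = 2.339 × 10⁻¹⁷ J.
p = √(2mKE) = √(2 × 9.109 × 10⁻³¹ × 2.339 × 10⁻¹⁷) = 6.528 × 10⁻²⁴ kg·m/s.
λ = h/p = 6.626 × 10⁻³⁴ / 6.528 × 10⁻²⁴ = 1.02 × 10⁻¹⁰ m = 102 pm.

λ = 102 pm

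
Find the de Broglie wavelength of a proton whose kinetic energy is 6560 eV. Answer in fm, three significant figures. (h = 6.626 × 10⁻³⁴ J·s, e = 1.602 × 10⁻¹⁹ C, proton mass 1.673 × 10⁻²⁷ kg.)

KE = 6560 eV = 1.051 × 10⁻¹⁵ J.
p = √(2mKE) = √(2 × 1.673 × 10⁻²⁷ × 1.051 × 10⁻¹⁵) = 1.875 × 10⁻²¹ kg·m/s.
λ = h/p = 6.626 × 10⁻³⁴ / 1.875 × 10⁻²¹ = 3.53 × 10⁻¹³ m = 353 fm.

λ = 353 fm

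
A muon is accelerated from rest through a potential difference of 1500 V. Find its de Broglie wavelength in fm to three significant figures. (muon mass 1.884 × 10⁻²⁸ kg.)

λ = 2200 fm

KE = eV = 1.602 × 10⁻¹⁹ × 1500 = 2.403 × 10⁻¹⁶ J.
p = √(2mKE) = √(2 × 1.884 × 10⁻²⁸ × 2.403 × 10⁻¹⁶) = 3.009 × 10⁻²² kg·m/s.
λ = h/p = 6.626 × 10⁻³⁴ / 3.009 × 10⁻²² = 2.20 × 10⁻¹² m = 2200 fm.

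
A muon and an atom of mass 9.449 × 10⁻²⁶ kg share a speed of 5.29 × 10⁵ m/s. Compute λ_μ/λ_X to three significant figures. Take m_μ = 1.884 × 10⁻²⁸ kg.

λ_μ/λ_X = 502

At fixed v, p = mv so λ = h/(mv) ∝ 1/m.
λ_μ/λ_X = m_X/m_μ = 9.449 × 10⁻²⁶/1.884 × 10⁻²⁸ = 502.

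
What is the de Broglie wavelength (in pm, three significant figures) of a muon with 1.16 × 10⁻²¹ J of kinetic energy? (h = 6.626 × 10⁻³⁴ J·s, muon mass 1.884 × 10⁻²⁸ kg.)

p = √(2mKE) = √(2 × 1.884 × 10⁻²⁸ × 1.160 × 10⁻²¹) = 6.611 × 10⁻²⁵ kg·m/s.
λ = h/p = 6.626 × 10⁻³⁴ / 6.611 × 10⁻²⁵ = 1.00 × 10⁻⁹ m = 1000 pm.

λ = 1000 pm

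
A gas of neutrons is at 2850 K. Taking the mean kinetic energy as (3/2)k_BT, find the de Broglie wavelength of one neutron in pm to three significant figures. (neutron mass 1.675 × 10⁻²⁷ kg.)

KE = (3/2)k_BT = 1.5 × 1.381 × 10⁻²³ × 2850 = 5.904 × 10⁻²⁰ J.
p = √(2mKE) = √(2 × 1.675 × 10⁻²⁷ × 5.904 × 10⁻²⁰) = 1.406 × 10⁻²³ kg·m/s.
λ = h/p = 4.71 × 10⁻¹¹ m = 47.1 pm.

λ = 47.1 pm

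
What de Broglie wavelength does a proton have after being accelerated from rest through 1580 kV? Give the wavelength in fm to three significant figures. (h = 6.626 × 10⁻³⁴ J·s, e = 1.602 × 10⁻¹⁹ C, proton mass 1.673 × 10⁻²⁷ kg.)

λ = 22.8 fm

KE = eV = 1.602 × 10⁻¹⁹ × 1.580 × 10⁶ = 2.531 × 10⁻¹³ J.
p = √(2mKE) = √(2 × 1.673 × 10⁻²⁷ × 2.531 × 10⁻¹³) = 2.910 × 10⁻²⁰ kg·m/s.
λ = h/p = 6.626 × 10⁻³⁴ / 2.910 × 10⁻²⁰ = 2.28 × 10⁻¹⁴ m = 22.8 fm.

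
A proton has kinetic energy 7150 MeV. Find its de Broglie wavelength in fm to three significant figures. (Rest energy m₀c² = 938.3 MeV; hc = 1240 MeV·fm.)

Total energy E = KE + m₀c² = 7150 + 938.3 = 8088.3 MeV.
(pc)² = E² − (m₀c²)² = (8088.3)² − (938.3)² = 6.454 × 10⁷ MeV², so pc = 8034 MeV.
λ = hc/(pc) = 1240 MeV·fm / 8034 MeV = 0.154 fm.

λ = 0.154 fm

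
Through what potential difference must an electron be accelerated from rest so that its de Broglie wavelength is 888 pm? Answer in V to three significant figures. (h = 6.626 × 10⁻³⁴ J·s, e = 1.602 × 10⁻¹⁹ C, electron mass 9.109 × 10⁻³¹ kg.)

V = 1.91 V

p = h/λ = 6.626 × 10⁻³⁴ / 8.880 × 10⁻¹⁰ = 7.462 × 10⁻²⁵ kg·m/s.
KE = p²/(2m) = 3.056 × 10⁻¹⁹ J.
V = KE/e = 3.056 × 10⁻¹⁹ / (1.602 × 10⁻¹⁹) = 1.91 V.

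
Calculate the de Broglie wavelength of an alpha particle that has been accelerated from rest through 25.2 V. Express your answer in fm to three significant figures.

KE = 2eV = 2 × 1.602 × 10⁻¹⁹ × 25.20 = 8.074 × 10⁻¹⁸ J.
p = √(2mKE) = √(2 × 6.645 × 10⁻²⁷ × 8.074 × 10⁻¹⁸) = 3.276 × 10⁻²² kg·m/s.
λ = h/p = 6.626 × 10⁻³⁴ / 3.276 × 10⁻²² = 2.02 × 10⁻¹² m = 2020 fm.

λ = 2020 fm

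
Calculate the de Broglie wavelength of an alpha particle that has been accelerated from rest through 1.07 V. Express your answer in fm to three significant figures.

λ = 9820 fm

KE = 2eV = 2 × 1.602 × 10⁻¹⁹ × 1.070 = 3.428 × 10⁻¹⁹ J.
p = √(2mKE) = √(2 × 6.645 × 10⁻²⁷ × 3.428 × 10⁻¹⁹) = 6.750 × 10⁻²³ kg·m/s.
λ = h/p = 6.626 × 10⁻³⁴ / 6.750 × 10⁻²³ = 9.82 × 10⁻¹² m = 9820 fm.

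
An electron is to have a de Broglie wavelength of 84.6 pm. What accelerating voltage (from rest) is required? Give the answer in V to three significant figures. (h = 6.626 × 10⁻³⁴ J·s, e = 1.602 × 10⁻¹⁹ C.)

V = 210 V

p = h/λ = 6.626 × 10⁻³⁴ / 8.460 × 10⁻¹¹ = 7.832 × 10⁻²⁴ kg·m/s.
KE = p²/(2m) = 3.367 × 10⁻¹⁷ J.
V = KE/e = 3.367 × 10⁻¹⁷ / (1.602 × 10⁻¹⁹) = 210 V.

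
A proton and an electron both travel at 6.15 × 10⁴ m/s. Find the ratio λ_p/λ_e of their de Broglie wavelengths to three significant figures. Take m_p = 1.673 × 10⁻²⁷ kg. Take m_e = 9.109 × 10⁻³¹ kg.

At fixed v, p = mv so λ = h/(mv) ∝ 1/m.
λ_p/λ_e = m_e/m_p = 9.109 × 10⁻³¹/1.673 × 10⁻²⁷ = 5.44 × 10⁻⁴.

λ_p/λ_e = 5.44 × 10⁻⁴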